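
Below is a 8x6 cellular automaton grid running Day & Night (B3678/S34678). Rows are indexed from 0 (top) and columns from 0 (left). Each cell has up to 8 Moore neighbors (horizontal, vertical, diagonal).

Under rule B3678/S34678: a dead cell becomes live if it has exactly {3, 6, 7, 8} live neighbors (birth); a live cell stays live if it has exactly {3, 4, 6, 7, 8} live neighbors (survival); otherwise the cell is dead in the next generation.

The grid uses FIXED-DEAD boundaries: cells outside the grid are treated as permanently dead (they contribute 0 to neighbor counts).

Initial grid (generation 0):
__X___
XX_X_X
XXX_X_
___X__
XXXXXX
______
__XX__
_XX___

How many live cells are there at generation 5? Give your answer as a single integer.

Simulating step by step:
Generation 0 (given above): 20 live cells
Generation 1: 18 live cells
_X____
X__XX_
XXX_X_
_XX__X
__XXX_
______
_XX___
__XX__
Generation 2: 16 live cells
______
X__X__
X_X_XX
X__X__
_XXX__
_X____
__XX__
_XX___
Generation 3: 12 live cells
______
_X__X_
____X_
___X__
XXX___
_XX___
__X___
__XX__
Generation 4: 10 live cells
______
______
___X__
_XX___
_XXX__
X_XX__
__X___
______
Generation 5: 8 live cells
______
______
__X___
_X____
X_XX__
___X__
_X_X__
______
Population at generation 5: 8

Answer: 8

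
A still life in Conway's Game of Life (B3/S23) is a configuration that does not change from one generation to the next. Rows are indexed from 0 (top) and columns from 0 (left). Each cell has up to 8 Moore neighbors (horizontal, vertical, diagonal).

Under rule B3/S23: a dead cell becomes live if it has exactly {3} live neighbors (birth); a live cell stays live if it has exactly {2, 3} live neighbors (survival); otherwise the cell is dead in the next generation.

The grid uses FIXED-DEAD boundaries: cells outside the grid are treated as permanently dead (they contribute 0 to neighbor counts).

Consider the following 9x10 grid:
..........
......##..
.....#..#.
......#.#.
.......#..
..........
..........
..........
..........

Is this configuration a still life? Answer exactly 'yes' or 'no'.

Answer: yes

Derivation:
Compute generation 1 and compare to generation 0 (given above):
Generation 1:
..........
......##..
.....#..#.
......#.#.
.......#..
..........
..........
..........
..........
The grids are IDENTICAL -> still life.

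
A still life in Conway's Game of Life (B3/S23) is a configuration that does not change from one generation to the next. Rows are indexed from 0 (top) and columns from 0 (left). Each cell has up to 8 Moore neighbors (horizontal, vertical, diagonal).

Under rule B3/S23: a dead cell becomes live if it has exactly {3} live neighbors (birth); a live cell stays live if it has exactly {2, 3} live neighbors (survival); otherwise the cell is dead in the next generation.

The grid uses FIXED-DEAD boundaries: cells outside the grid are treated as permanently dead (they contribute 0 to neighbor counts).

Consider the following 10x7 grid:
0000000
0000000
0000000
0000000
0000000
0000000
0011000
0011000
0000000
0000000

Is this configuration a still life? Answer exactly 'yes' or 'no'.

Answer: yes

Derivation:
Compute generation 1 and compare to generation 0 (given above):
Generation 1:
0000000
0000000
0000000
0000000
0000000
0000000
0011000
0011000
0000000
0000000
The grids are IDENTICAL -> still life.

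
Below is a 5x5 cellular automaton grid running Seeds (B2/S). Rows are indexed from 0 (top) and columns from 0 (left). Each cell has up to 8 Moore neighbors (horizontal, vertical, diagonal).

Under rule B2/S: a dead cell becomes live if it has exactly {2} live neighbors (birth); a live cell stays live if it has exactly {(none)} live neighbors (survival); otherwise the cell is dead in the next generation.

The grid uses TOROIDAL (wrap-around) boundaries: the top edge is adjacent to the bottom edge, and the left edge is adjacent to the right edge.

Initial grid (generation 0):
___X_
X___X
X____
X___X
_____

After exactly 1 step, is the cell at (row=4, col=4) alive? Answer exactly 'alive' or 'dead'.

Answer: dead

Derivation:
Simulating step by step:
Generation 0 (given above): 6 live cells
Generation 1: 7 live cells
X____
_X_X_
___X_
_X___
X__X_

Cell (4,4) at generation 1: 0 -> dead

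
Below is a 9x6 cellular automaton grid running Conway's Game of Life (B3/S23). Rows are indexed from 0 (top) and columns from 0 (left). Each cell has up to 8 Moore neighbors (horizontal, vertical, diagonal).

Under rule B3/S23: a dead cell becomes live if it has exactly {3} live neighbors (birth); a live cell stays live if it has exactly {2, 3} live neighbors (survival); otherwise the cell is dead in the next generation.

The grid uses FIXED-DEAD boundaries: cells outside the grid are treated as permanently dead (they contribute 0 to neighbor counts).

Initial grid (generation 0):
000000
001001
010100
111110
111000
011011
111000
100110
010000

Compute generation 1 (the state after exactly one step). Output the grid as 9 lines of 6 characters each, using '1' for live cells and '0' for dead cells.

Answer: 000000
001000
100000
000010
000001
000000
100001
100100
000000

Derivation:
Simulating step by step:
Generation 0 (given above): 23 live cells
Generation 1: 8 live cells
(generation 1 grid is the final answer)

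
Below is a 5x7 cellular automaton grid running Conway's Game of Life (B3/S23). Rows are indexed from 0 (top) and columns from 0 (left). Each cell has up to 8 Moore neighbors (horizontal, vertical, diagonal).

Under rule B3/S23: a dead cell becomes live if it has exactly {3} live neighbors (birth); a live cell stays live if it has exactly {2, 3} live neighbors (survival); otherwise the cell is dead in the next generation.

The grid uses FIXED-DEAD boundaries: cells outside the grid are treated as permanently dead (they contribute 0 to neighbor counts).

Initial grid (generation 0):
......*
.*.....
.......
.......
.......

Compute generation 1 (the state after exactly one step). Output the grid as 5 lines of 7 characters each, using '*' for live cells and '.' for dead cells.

Answer: .......
.......
.......
.......
.......

Derivation:
Simulating step by step:
Generation 0 (given above): 2 live cells
Generation 1: 0 live cells
(generation 1 grid is the final answer)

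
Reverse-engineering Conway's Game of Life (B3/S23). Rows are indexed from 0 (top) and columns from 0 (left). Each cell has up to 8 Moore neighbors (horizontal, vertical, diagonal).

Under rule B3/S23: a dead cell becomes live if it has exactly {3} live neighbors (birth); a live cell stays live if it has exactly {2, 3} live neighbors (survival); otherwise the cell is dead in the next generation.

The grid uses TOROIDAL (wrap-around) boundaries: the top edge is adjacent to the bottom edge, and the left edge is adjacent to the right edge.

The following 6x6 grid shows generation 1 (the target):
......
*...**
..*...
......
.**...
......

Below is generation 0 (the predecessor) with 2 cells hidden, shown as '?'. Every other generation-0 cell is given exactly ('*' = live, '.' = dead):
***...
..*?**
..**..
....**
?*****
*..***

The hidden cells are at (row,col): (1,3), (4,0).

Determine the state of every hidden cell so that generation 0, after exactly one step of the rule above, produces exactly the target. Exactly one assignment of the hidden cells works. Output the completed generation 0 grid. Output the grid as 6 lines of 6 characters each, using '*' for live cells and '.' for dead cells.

Answer: ***...
..****
..**..
....**
******
*..***

Derivation:
Hidden generation-0 cells (in order): (1,3), (4,0).
A hidden cell only influences target cells in its own 3x3 neighborhood. Try each of the 2^2 = 4 assignments, step the completed generation 0 forward once under B3/S23, and compare with the target:
  (1,3)=. (4,0)=. -> step gives (0,2)='*' but target has '.' -> reject
  (1,3)=. (4,0)=* -> step gives (0,2)='*' but target has '.' -> reject
  (1,3)=* (4,0)=. -> step gives (3,0)='*' but target has '.' -> reject
  (1,3)=* (4,0)=* -> step reproduces the target at every cell -> ACCEPT
Unique solution: (1,3)=live, (4,0)=live.
Check: live-neighbor counts of every cell in the completed generation 0:
444666
355532
223564
445654
533577
676556
Applying B3/S23 to generation 0 with these counts gives:
......
*...**
..*...
......
.**...
......
which matches the target exactly.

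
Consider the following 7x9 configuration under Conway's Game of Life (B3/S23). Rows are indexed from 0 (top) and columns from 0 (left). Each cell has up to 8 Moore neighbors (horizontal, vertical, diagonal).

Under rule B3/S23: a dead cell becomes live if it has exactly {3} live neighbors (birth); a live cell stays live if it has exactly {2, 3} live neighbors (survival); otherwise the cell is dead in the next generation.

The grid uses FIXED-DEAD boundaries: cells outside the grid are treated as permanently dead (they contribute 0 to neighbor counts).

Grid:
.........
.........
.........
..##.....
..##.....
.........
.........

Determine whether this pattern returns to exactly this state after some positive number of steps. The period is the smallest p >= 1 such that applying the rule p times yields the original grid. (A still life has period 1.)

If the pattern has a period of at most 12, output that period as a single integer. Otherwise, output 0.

Simulating and comparing each generation to the original:
Gen 0 (original, given above): 4 live cells
Gen 1: 4 live cells, MATCHES original -> period = 1

Answer: 1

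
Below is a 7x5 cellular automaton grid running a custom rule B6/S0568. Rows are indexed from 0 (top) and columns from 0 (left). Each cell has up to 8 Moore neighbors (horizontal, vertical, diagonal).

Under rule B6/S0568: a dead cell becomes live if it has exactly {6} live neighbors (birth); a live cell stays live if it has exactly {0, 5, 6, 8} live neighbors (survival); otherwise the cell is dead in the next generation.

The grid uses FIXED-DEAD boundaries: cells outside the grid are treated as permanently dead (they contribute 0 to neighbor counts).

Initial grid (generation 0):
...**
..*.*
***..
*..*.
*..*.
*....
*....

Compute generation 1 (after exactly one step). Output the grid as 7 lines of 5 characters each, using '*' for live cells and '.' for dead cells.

Answer: .....
.....
.....
.....
.....
.....
.....

Derivation:
Simulating step by step:
Generation 0 (given above): 13 live cells
Generation 1: 0 live cells
(generation 1 grid is the final answer)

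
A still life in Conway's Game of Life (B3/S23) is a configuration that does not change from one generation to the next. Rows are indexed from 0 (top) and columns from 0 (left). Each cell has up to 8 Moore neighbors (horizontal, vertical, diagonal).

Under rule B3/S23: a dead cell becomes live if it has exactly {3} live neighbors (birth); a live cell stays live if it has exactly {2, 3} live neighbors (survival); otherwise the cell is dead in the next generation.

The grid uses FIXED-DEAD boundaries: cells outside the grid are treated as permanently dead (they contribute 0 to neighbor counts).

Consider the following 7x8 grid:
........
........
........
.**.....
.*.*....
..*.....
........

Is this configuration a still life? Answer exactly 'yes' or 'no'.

Answer: yes

Derivation:
Compute generation 1 and compare to generation 0 (given above):
Generation 1:
........
........
........
.**.....
.*.*....
..*.....
........
The grids are IDENTICAL -> still life.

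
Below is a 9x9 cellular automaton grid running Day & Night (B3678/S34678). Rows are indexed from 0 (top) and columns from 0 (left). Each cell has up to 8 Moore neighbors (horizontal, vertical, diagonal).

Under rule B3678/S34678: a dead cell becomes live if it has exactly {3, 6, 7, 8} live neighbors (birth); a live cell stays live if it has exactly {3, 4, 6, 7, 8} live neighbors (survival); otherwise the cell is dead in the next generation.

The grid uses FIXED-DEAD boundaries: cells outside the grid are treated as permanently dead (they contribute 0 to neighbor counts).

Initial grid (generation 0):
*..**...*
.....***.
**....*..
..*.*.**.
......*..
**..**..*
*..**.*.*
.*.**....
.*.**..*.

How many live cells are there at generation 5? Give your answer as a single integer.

Simulating step by step:
Generation 0 (given above): 32 live cells
Generation 1: 27 live cells
.....***.
**..****.
.........
.*....**.
.*.**.*..
...****..
*..*...*.
*......*.
...**....
Generation 2: 20 live cells
....**.*.
.....*.*.
**.......
..*..*...
...****..
...*.***.
.....*...
...**....
.........
Generation 3: 12 live cells
.........
....*....
......*..
.*.*.**..
..**...*.
....*....
...*.*...
.........
.........
Generation 4: 11 live cells
.........
.........
....*....
....*.**.
..**.**..
..*.*....
....*....
.........
.........
Generation 5: 9 live cells
.........
.........
.....*...
....*.*..
...*.***.
....*....
...*.....
.........
.........
Population at generation 5: 9

Answer: 9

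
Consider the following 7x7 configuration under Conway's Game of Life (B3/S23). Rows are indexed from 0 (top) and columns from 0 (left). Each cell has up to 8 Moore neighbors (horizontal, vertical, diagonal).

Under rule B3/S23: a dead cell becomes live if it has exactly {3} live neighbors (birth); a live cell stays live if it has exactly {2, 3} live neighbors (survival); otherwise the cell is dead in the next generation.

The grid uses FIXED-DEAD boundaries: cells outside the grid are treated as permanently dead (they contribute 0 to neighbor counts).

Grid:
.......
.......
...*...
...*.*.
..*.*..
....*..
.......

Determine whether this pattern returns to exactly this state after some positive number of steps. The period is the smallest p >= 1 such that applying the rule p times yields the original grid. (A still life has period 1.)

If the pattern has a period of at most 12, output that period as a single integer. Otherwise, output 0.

Answer: 2

Derivation:
Simulating and comparing each generation to the original:
Gen 0 (original, given above): 6 live cells
Gen 1: 6 live cells, differs from original
Gen 2: 6 live cells, MATCHES original -> period = 2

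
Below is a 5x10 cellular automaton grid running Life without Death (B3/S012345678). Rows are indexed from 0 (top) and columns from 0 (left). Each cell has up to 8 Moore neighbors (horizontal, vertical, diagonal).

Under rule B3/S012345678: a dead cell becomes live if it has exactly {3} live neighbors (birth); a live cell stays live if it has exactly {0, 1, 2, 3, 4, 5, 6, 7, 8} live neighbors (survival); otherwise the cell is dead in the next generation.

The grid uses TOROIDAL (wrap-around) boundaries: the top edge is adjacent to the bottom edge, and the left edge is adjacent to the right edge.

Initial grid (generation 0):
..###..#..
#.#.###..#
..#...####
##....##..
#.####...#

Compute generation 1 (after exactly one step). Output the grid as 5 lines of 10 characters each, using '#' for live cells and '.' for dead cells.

Answer: ..###..##.
#.#.###..#
..##..####
##..#.##..
#.####.###

Derivation:
Simulating step by step:
Generation 0 (given above): 25 live cells
Generation 1: 30 live cells
(generation 1 grid is the final answer)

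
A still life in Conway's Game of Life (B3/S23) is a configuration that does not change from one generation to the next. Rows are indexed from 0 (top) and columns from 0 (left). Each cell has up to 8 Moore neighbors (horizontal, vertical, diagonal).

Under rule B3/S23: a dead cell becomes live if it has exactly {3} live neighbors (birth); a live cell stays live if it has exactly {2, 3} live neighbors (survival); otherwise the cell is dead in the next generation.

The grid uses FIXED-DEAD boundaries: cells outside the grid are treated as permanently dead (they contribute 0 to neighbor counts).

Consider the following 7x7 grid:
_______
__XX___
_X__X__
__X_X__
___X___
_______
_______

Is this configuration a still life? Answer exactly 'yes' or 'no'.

Answer: yes

Derivation:
Compute generation 1 and compare to generation 0 (given above):
Generation 1:
_______
__XX___
_X__X__
__X_X__
___X___
_______
_______
The grids are IDENTICAL -> still life.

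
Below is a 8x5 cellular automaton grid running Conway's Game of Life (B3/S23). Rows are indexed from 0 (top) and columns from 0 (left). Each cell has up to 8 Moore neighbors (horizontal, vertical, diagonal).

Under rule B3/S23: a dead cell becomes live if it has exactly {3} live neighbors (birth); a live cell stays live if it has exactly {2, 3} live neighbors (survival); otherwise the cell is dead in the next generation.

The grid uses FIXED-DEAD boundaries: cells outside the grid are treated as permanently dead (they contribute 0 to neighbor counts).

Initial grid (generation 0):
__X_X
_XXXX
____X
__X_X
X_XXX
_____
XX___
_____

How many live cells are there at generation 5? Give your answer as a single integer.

Answer: 0

Derivation:
Simulating step by step:
Generation 0 (given above): 15 live cells
Generation 1: 17 live cells
_XX_X
_XX_X
_X__X
_XX_X
_XX_X
X_XX_
_____
_____
Generation 2: 12 live cells
_XX__
X___X
X___X
X___X
X___X
__XX_
_____
_____
Generation 3: 14 live cells
_X___
X__X_
XX_XX
XX_XX
_X__X
___X_
_____
_____
Generation 4: 6 live cells
_____
X__XX
_____
_____
XX__X
_____
_____
_____
Generation 5: 0 live cells
_____
_____
_____
_____
_____
_____
_____
_____
Population at generation 5: 0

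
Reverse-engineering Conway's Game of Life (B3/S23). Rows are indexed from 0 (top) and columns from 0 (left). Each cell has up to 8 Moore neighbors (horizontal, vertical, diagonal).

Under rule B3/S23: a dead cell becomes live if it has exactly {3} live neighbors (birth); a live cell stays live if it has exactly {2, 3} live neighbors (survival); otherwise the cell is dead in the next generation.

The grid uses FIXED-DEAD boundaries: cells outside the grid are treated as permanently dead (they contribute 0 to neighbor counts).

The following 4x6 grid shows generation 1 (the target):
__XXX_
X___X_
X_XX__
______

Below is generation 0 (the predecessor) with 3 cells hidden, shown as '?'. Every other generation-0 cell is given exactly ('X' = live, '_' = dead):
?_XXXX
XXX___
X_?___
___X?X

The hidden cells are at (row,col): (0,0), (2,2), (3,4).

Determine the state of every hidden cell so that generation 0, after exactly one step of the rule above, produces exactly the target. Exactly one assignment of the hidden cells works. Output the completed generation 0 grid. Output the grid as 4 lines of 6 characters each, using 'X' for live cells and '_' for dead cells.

Hidden generation-0 cells (in order): (0,0), (2,2), (3,4).
A hidden cell only influences target cells in its own 3x3 neighborhood. Try each of the 2^3 = 8 assignments, step the completed generation 0 forward once under B3/S23, and compare with the target:
  (0,0)=_ (2,2)=_ (3,4)=_ -> step gives (1,2)='X' but target has '_' -> reject
  (0,0)=_ (2,2)=_ (3,4)=X -> step gives (1,2)='X' but target has '_' -> reject
  (0,0)=_ (2,2)=X (3,4)=_ -> step reproduces the target at every cell -> ACCEPT
  (0,0)=_ (2,2)=X (3,4)=X -> step gives (2,3)='_' but target has 'X' -> reject
  (0,0)=X (2,2)=_ (3,4)=_ -> step gives (0,0)='X' but target has '_' -> reject
  (0,0)=X (2,2)=_ (3,4)=X -> step gives (0,0)='X' but target has '_' -> reject
  (0,0)=X (2,2)=X (3,4)=_ -> step gives (0,0)='X' but target has '_' -> reject
  (0,0)=X (2,2)=X (3,4)=X -> step gives (0,0)='X' but target has '_' -> reject
Unique solution: (0,0)=dead, (2,2)=live, (3,4)=dead.
Check: live-neighbor counts of every cell in the completed generation 0:
243321
254532
253321
122120
Applying B3/S23 to generation 0 with these counts gives:
__XXX_
X___X_
X_XX__
______
which matches the target exactly.

Answer: __XXXX
XXX___
X_X___
___X_X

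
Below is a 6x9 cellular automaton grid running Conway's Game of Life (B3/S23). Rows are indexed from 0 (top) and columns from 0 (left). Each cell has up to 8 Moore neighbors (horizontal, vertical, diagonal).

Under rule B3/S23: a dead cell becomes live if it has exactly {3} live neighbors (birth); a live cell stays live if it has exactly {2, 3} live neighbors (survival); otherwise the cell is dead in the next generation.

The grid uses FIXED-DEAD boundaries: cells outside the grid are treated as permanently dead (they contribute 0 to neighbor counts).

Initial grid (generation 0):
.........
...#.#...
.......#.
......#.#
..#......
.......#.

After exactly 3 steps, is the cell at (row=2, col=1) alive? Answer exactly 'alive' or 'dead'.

Answer: dead

Derivation:
Simulating step by step:
Generation 0 (given above): 7 live cells
Generation 1: 4 live cells
.........
.........
......##.
.......#.
.......#.
.........
Generation 2: 4 live cells
.........
.........
......##.
.......##
.........
.........
Generation 3: 6 live cells
.........
.........
......###
......###
.........
.........

Cell (2,1) at generation 3: 0 -> dead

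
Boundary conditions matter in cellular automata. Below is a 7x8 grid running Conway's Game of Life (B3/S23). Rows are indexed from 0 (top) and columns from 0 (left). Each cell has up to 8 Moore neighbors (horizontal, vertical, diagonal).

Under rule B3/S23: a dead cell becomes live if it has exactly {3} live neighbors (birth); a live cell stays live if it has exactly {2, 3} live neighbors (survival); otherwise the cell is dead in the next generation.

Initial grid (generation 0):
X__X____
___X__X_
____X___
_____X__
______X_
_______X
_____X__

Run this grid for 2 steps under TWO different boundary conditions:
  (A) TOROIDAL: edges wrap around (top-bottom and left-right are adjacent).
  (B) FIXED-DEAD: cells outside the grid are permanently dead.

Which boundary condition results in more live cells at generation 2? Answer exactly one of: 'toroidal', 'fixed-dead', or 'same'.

Answer: same

Derivation:
Under TOROIDAL boundary, generation 2:
___XX___
___X____
___X_X__
____XXX_
_____XX_
________
________
Population = 10

Under FIXED-DEAD boundary, generation 2:
________
___XXX__
___X_X__
____XXX_
_____XX_
________
________
Population = 10

Comparison: toroidal=10, fixed-dead=10 -> same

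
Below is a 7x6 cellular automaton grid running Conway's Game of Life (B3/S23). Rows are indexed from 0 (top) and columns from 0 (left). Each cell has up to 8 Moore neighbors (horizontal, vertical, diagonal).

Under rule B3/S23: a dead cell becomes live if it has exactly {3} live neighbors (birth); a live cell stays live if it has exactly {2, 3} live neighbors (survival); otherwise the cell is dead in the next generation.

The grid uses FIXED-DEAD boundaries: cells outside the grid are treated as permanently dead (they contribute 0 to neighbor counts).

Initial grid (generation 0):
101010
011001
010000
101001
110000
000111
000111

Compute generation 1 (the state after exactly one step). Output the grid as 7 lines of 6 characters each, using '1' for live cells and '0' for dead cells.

Simulating step by step:
Generation 0 (given above): 18 live cells
Generation 1: 18 live cells
(generation 1 grid is the final answer)

Answer: 001100
101100
100000
101000
111101
001101
000101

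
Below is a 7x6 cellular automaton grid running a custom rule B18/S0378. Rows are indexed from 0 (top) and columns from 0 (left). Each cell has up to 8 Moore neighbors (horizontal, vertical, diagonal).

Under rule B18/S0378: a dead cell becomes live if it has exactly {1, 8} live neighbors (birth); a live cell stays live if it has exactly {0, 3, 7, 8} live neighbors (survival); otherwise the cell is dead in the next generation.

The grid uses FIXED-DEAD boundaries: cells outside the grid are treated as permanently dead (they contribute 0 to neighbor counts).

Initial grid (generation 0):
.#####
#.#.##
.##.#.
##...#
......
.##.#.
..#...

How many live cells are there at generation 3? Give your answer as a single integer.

Simulating step by step:
Generation 0 (given above): 19 live cells
Generation 1: 12 live cells
.##..#
......
..#.#.
.#....
......
#...##
#...##
Generation 2: 17 live cells
#..###
#.....
#...##
#...##
..##..
....##
....##
Generation 3: 11 live cells
..#...
..#...
....##
.....#
#..#..
.#...#
....##
Population at generation 3: 11

Answer: 11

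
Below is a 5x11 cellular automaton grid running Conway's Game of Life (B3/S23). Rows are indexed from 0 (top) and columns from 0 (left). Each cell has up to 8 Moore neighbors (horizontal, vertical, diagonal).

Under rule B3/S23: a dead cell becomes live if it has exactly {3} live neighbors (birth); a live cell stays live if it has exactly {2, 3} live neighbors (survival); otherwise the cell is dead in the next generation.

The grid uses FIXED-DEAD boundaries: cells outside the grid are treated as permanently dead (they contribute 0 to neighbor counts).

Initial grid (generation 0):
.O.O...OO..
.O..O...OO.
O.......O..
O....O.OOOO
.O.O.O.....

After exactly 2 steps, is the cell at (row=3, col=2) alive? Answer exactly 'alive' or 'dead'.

Simulating step by step:
Generation 0 (given above): 19 live cells
Generation 1: 22 live cells
..O....OOO.
OOO......O.
OO........O
OO..O.OOOO.
....O.O.OO.
Generation 2: 15 live cells
..O.....OO.
O.O......OO
.......O..O
OO....O...O
......O..O.

Cell (3,2) at generation 2: 0 -> dead

Answer: dead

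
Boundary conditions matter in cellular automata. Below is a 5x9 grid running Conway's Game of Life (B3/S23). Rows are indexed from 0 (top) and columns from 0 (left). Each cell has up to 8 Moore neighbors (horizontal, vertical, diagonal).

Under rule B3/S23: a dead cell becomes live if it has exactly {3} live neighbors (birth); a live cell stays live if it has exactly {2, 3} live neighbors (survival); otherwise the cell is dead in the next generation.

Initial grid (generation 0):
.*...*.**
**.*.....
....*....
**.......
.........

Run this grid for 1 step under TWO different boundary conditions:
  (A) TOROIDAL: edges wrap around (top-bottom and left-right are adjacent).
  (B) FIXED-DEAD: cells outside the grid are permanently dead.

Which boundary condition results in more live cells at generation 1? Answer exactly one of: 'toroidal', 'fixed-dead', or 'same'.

Answer: toroidal

Derivation:
Under TOROIDAL boundary, generation 1:
.**.....*
***.*...*
..*......
.........
.*......*
Population = 11

Under FIXED-DEAD boundary, generation 1:
***......
***.*....
..*......
.........
.........
Population = 8

Comparison: toroidal=11, fixed-dead=8 -> toroidal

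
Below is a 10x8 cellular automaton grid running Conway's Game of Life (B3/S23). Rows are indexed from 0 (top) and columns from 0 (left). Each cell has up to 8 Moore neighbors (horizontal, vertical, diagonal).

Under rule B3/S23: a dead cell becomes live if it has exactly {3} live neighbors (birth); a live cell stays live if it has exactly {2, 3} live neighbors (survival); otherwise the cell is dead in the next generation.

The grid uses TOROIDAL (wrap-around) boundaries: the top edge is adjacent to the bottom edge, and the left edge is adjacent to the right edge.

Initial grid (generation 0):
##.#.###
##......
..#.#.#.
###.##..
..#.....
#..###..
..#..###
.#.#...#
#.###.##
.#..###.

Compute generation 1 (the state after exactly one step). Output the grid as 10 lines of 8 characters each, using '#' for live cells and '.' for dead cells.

Answer: ........
...##...
..#.#..#
..#.##..
#.#.....
.#####.#
.##..#.#
.#......
........
........

Derivation:
Simulating step by step:
Generation 0 (given above): 38 live cells
Generation 1: 21 live cells
(generation 1 grid is the final answer)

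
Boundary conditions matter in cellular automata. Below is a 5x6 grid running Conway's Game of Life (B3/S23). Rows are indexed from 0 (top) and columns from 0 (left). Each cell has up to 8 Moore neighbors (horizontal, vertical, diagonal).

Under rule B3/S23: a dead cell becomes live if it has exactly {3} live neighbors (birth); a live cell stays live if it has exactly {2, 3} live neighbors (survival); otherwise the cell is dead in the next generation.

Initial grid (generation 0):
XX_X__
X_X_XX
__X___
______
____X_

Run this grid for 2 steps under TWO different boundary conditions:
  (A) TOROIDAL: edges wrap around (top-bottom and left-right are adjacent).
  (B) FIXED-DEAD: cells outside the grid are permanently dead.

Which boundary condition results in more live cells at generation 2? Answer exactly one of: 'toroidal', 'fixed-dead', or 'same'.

Under TOROIDAL boundary, generation 2:
X_XXX_
______
_XXX_X
______
_XX___
Population = 10

Under FIXED-DEAD boundary, generation 2:
X_X_X_
X___X_
_XXX__
______
______
Population = 8

Comparison: toroidal=10, fixed-dead=8 -> toroidal

Answer: toroidal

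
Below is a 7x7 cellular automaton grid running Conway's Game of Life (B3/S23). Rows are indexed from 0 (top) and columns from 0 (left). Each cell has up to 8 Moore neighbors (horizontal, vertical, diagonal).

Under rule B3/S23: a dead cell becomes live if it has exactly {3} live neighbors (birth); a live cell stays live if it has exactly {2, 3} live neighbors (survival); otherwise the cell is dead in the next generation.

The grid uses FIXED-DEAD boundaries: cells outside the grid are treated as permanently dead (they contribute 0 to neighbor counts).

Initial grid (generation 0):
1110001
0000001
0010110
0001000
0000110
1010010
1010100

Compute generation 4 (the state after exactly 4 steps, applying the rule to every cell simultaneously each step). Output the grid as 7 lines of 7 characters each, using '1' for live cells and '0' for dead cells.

Answer: 0010100
0100000
0010010
0000100
0001000
0000000
0000000

Derivation:
Simulating step by step:
Generation 0 (given above): 17 live cells
Generation 1: 13 live cells
0100000
0011001
0001110
0001000
0001110
0000010
0001000
Generation 2: 10 live cells
0010000
0011010
0000010
0010000
0001010
0001010
0000000
Generation 3: 11 live cells
0011000
0011100
0011100
0000100
0011000
0000000
0000000
Generation 4: 7 live cells
(generation 4 grid is the final answer)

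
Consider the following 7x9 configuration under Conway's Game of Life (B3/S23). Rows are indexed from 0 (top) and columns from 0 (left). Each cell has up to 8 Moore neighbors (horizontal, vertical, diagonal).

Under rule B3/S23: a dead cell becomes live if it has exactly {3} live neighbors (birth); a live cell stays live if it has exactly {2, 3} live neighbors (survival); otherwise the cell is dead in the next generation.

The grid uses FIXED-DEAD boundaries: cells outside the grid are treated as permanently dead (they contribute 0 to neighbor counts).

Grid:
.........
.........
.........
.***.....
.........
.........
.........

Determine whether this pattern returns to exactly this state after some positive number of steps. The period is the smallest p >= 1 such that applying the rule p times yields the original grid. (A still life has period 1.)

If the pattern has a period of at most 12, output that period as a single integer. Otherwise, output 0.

Answer: 2

Derivation:
Simulating and comparing each generation to the original:
Gen 0 (original, given above): 3 live cells
Gen 1: 3 live cells, differs from original
Gen 2: 3 live cells, MATCHES original -> period = 2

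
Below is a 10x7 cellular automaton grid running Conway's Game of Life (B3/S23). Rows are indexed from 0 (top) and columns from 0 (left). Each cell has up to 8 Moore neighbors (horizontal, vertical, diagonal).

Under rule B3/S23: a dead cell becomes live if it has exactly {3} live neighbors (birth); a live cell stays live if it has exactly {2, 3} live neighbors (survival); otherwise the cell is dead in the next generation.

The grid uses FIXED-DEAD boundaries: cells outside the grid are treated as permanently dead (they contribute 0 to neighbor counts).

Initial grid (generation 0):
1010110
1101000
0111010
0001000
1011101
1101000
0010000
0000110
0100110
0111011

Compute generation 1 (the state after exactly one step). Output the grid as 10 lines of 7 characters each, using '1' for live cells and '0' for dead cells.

Answer: 1011100
1000010
1101000
0000010
1000100
1000100
0111100
0001110
0100000
0111011

Derivation:
Simulating step by step:
Generation 0 (given above): 31 live cells
Generation 1: 27 live cells
(generation 1 grid is the final answer)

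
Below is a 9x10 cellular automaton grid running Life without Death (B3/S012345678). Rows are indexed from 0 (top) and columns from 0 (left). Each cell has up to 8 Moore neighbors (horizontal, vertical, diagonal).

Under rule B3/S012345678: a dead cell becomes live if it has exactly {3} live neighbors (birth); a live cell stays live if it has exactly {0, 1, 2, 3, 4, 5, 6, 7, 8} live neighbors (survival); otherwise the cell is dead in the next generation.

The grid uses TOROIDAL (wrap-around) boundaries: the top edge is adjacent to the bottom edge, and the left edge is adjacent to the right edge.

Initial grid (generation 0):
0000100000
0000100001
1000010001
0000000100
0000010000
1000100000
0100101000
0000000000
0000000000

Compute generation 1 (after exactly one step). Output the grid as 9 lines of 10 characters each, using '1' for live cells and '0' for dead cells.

Answer: 0000100000
1000110001
1000010011
0000001100
0000010000
1000100000
0100111000
0000000000
0000000000

Derivation:
Simulating step by step:
Generation 0 (given above): 13 live cells
Generation 1: 18 live cells
(generation 1 grid is the final answer)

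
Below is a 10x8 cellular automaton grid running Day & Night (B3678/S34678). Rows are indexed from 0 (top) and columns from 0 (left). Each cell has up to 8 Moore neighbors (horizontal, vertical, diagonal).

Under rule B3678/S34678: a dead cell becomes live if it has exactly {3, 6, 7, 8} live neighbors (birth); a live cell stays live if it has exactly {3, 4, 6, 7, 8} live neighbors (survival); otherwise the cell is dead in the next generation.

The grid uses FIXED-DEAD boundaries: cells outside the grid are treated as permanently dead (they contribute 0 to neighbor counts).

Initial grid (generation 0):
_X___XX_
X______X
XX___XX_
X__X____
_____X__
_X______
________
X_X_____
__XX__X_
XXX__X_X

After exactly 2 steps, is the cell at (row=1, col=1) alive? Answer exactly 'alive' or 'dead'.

Answer: alive

Derivation:
Simulating step by step:
Generation 0 (given above): 23 live cells
Generation 1: 18 live cells
________
X_______
XX______
_X__XXX_
________
________
_X______
_X_X____
XXXX____
_XXX__X_
Generation 2: 16 live cells
________
_X______
XX___X__
X_______
_____X__
________
__X_____
_XX_____
X_XXX___
XX_X____

Cell (1,1) at generation 2: 1 -> alive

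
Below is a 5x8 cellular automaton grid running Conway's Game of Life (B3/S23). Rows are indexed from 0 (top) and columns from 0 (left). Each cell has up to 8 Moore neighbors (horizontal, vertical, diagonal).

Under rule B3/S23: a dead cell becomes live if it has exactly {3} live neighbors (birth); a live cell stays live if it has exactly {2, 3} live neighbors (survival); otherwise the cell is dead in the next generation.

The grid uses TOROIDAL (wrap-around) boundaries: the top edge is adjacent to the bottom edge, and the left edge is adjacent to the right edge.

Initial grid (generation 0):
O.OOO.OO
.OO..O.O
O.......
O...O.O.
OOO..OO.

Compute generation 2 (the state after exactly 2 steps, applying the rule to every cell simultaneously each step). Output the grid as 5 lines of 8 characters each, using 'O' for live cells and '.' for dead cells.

Answer: ....OO..
...OO.O.
.O..O.O.
.O...OO.
........

Derivation:
Simulating step by step:
Generation 0 (given above): 19 live cells
Generation 1: 10 live cells
....O...
..O.OO..
O....OO.
O.....O.
..O.....
Generation 2: 11 live cells
(generation 2 grid is the final answer)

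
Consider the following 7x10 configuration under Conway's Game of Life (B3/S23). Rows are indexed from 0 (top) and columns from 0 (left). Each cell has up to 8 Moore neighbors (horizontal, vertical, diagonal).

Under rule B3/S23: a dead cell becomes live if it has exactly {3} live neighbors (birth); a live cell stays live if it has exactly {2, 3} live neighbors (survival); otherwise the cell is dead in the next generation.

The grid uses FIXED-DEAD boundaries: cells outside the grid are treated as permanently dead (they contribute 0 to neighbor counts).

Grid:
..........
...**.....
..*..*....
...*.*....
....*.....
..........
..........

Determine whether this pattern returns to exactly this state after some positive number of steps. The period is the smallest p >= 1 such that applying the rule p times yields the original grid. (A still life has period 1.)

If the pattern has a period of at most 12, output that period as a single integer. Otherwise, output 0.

Simulating and comparing each generation to the original:
Gen 0 (original, given above): 7 live cells
Gen 1: 7 live cells, MATCHES original -> period = 1

Answer: 1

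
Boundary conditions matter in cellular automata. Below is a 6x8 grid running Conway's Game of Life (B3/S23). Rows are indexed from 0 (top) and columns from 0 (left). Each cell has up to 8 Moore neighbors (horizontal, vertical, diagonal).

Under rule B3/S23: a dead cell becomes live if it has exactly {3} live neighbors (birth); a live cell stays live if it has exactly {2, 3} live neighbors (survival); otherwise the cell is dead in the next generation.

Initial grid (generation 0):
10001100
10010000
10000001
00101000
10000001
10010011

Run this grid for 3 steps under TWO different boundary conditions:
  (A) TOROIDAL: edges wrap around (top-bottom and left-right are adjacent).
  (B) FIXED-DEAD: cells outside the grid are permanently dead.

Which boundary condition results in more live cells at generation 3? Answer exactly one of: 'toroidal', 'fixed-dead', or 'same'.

Answer: fixed-dead

Derivation:
Under TOROIDAL boundary, generation 3:
00000000
00000011
00000000
00000010
10000001
10000110
Population = 8

Under FIXED-DEAD boundary, generation 3:
01110000
11110000
00010000
11100000
01000011
00000011
Population = 16

Comparison: toroidal=8, fixed-dead=16 -> fixed-dead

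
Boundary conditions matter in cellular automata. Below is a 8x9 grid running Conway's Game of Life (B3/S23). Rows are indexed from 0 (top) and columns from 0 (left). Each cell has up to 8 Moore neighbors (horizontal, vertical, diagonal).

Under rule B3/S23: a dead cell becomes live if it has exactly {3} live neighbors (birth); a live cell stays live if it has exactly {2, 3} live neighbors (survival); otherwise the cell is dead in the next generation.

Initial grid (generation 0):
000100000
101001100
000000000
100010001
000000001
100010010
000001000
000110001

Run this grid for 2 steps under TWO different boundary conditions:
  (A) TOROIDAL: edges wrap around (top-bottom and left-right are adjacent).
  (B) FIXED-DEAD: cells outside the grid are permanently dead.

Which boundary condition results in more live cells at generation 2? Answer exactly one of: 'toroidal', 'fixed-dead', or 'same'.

Answer: toroidal

Derivation:
Under TOROIDAL boundary, generation 2:
001100000
111010000
010000001
010000010
100000010
000000011
000100000
000001000
Population = 16

Under FIXED-DEAD boundary, generation 2:
000000000
000000000
000000000
000000000
000000000
000000000
000010000
000010000
Population = 2

Comparison: toroidal=16, fixed-dead=2 -> toroidal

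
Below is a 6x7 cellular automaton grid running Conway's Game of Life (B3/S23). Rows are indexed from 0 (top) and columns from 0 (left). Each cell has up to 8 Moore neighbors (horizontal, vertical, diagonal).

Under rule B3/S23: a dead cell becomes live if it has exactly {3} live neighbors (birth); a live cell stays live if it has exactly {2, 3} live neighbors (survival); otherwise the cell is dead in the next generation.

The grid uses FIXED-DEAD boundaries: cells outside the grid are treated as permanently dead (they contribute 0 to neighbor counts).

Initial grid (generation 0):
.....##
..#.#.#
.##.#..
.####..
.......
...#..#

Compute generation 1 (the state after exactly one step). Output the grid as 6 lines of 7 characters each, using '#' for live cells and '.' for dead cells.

Answer: .....##
.##.#.#
....#..
.#..#..
....#..
.......

Derivation:
Simulating step by step:
Generation 0 (given above): 14 live cells
Generation 1: 10 live cells
(generation 1 grid is the final answer)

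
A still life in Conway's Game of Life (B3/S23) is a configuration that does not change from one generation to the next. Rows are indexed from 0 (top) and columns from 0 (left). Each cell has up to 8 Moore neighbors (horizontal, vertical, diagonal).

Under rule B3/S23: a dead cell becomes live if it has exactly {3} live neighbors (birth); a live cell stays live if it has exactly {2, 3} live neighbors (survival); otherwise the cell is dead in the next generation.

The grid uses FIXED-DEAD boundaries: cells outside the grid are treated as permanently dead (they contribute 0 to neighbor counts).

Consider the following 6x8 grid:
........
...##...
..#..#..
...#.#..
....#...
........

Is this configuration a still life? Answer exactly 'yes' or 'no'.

Answer: yes

Derivation:
Compute generation 1 and compare to generation 0 (given above):
Generation 1:
........
...##...
..#..#..
...#.#..
....#...
........
The grids are IDENTICAL -> still life.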